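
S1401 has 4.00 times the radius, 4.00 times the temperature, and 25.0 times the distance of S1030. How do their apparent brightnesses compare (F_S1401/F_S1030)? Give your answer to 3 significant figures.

L_S1401/L_S1030 = (R_S1401/R_S1030)²(T_S1401/T_S1030)⁴ = (4.00)² × (4.00)⁴ = 4096.
F_S1401/F_S1030 = (L_S1401/L_S1030)/(d_S1401/d_S1030)² = 4096 / (25.0)² = 6.554.

6.55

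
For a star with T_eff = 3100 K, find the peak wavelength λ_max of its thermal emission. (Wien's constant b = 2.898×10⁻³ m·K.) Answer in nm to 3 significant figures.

λ_max = b/T = 2.898×10⁻³ / 3100 = 9.35×10^-7 m = 934.8 nm.

935 nm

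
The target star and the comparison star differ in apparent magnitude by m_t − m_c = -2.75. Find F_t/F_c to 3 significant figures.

12.6

F_t/F_c = 10^(−(m_t − m_c)/2.5) = 10^(2.75/2.5) = 10^1.100 = 12.59.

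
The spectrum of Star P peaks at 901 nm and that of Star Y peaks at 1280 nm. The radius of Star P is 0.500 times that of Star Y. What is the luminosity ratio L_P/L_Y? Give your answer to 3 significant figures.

Wien's law gives T ∝ 1/λ_max, so T_P/T_Y = λ_Y/λ_P = 1280/901 = 1.421.
Then L ∝ R²T⁴ gives L_P/L_Y = (0.500)² × (1.421)⁴ = 0.2500 × 4.073 = 1.018.

1.02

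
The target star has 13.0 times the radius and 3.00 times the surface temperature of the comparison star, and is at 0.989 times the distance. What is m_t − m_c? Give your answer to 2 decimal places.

-10.36

L_t/L_c = (13.0)²(3.00)⁴ = 1.369×10^4.
F_t/F_c = (L_t/L_c)/(d_t/d_c)² = 1.369×10^4/0.9781 = 1.400×10^4.
m_t − m_c = −2.5 log₁₀(1.400×10^4) = -10.36.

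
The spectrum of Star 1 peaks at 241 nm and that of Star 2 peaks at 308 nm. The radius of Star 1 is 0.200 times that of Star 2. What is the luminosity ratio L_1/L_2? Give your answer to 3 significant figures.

0.107

Wien's law gives T ∝ 1/λ_max, so T_1/T_2 = λ_2/λ_1 = 308/241 = 1.278.
Then L ∝ R²T⁴ gives L_1/L_2 = (0.200)² × (1.278)⁴ = 0.04000 × 2.668 = 0.1067.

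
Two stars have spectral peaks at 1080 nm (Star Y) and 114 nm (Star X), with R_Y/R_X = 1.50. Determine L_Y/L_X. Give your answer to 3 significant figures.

2.79×10^-4

Wien's law gives T ∝ 1/λ_max, so T_Y/T_X = λ_X/λ_Y = 114/1080 = 0.1056.
Then L ∝ R²T⁴ gives L_Y/L_X = (1.50)² × (0.1056)⁴ = 2.250 × 1.241×10^-4 = 2.793×10^-4.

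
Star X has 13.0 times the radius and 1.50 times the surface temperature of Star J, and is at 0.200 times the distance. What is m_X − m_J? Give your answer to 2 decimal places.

-10.83

L_X/L_J = (13.0)²(1.50)⁴ = 855.6.
F_X/F_J = (L_X/L_J)/(d_X/d_J)² = 855.6/0.04000 = 2.139×10^4.
m_X − m_J = −2.5 log₁₀(2.139×10^4) = -10.83.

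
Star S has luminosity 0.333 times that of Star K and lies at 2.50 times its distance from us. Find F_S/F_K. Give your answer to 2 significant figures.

0.053

F = L/(4πd²), so F_S/F_K = (L_S/L_K) / (d_S/d_K)²
= 0.333 / (2.50)² = 0.333 / 6.250 = 0.05328.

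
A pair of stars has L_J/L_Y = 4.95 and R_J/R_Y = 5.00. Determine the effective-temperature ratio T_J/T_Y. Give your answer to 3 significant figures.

L ∝ R²T⁴ gives T ∝ (L/R²)^(1/4), so
T_J/T_Y = (4.95 / 5.00²)^(1/4) = (0.1980)^(1/4) = 0.6671.

0.667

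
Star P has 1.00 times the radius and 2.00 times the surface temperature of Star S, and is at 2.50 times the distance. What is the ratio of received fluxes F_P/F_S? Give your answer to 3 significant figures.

L_P/L_S = (R_P/R_S)²(T_P/T_S)⁴ = (1.00)² × (2.00)⁴ = 16.00.
F_P/F_S = (L_P/L_S)/(d_P/d_S)² = 16.00 / (2.50)² = 2.560.

2.56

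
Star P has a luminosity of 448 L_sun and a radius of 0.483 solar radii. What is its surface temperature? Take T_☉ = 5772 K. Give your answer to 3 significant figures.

T/T_☉ = (L/L_☉)^(1/4) / (R/R_☉)^(1/2)
T = 5772 × (448)^(1/4) / √(0.483) = 5772 × 4.601 / 0.6950 = 3.821×10^4 K.

3.82×10^4 K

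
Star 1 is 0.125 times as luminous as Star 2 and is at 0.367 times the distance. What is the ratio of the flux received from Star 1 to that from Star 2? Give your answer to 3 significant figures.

0.928

F = L/(4πd²), so F_1/F_2 = (L_1/L_2) / (d_1/d_2)²
= 0.125 / (0.367)² = 0.125 / 0.1347 = 0.9281.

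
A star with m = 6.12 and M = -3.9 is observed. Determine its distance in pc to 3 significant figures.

m − M = 5 log₁₀(d/10 pc)
6.12 − (-3.9) = 10.02 = 5 log₁₀(d/10)
d = 10 × 10^(10.02/5) = 10 × 10^2.004 = 1009 pc.

1.01×10^3 pc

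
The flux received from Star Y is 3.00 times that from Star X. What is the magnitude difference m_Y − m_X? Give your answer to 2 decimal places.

m_Y − m_X = −2.5 log₁₀(F_Y/F_X) = −2.5 log₁₀(3.00) = −2.5 × (0.477) = -1.193.

-1.19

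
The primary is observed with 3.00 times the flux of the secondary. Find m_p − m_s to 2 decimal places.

m_p − m_s = −2.5 log₁₀(F_p/F_s) = −2.5 log₁₀(3.00) = −2.5 × (0.477) = -1.193.

-1.19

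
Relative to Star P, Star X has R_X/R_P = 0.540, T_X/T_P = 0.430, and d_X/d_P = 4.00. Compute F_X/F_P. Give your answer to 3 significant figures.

L_X/L_P = (R_X/R_P)²(T_X/T_P)⁴ = (0.540)² × (0.430)⁴ = 0.009969.
F_X/F_P = (L_X/L_P)/(d_X/d_P)² = 0.009969 / (4.00)² = 6.231×10^-4.

6.23×10^-4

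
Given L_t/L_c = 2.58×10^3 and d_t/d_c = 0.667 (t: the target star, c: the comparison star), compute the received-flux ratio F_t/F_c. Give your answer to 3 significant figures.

5.80×10^3

F = L/(4πd²), so F_t/F_c = (L_t/L_c) / (d_t/d_c)²
= 2.58×10^3 / (0.667)² = 2.58×10^3 / 0.4449 = 5799.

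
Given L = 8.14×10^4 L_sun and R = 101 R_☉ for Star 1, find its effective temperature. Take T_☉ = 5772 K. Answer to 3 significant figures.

T/T_☉ = (L/L_☉)^(1/4) / (R/R_☉)^(1/2)
T = 5772 × (8.14×10^4)^(1/4) / √(101) = 5772 × 16.89 / 10.05 = 9701 K.

9.70×10^3 K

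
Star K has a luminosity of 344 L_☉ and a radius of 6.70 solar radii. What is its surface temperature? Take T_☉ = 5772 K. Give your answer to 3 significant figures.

9.60×10^3 K

T/T_☉ = (L/L_☉)^(1/4) / (R/R_☉)^(1/2)
T = 5772 × (344)^(1/4) / √(6.70) = 5772 × 4.307 / 2.588 = 9603 K.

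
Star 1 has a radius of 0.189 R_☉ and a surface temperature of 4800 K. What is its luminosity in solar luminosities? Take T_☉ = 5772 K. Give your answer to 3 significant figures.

0.0171 solar luminosities

L/L_☉ = (R/R_☉)² (T/T_☉)⁴ = (0.189)² × (4800/5772)⁴
       = 0.03572 × (0.8316)⁴ = 0.03572 × 0.4783 = 0.01708.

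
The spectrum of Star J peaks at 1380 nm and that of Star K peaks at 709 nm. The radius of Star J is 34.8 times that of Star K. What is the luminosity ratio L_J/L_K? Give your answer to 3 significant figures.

Wien's law gives T ∝ 1/λ_max, so T_J/T_K = λ_K/λ_J = 709/1380 = 0.5138.
Then L ∝ R²T⁴ gives L_J/L_K = (34.8)² × (0.5138)⁴ = 1211 × 0.06967 = 84.38.

84.4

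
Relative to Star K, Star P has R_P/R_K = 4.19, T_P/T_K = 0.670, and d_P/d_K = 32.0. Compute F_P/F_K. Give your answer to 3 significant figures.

0.00345

L_P/L_K = (R_P/R_K)²(T_P/T_K)⁴ = (4.19)² × (0.670)⁴ = 3.538.
F_P/F_K = (L_P/L_K)/(d_P/d_K)² = 3.538 / (32.0)² = 0.003455.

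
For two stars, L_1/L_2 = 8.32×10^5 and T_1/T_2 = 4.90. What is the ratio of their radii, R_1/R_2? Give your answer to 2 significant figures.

L ∝ R²T⁴ gives R ∝ √L / T², so
R_1/R_2 = √(8.32×10^5) / (4.90)² = 912.1 / 24.01 = 37.99.

38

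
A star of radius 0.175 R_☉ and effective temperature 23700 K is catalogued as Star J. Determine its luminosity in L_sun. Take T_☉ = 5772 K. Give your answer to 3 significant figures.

8.70 L_sun

L/L_☉ = (R/R_☉)² (T/T_☉)⁴ = (0.175)² × (23700/5772)⁴
       = 0.03062 × (4.106)⁴ = 0.03062 × 284.2 = 8.705.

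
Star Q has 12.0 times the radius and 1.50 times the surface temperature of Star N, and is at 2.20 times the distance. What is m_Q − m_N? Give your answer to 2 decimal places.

L_Q/L_N = (12.0)²(1.50)⁴ = 729.0.
F_Q/F_N = (L_Q/L_N)/(d_Q/d_N)² = 729.0/4.840 = 150.6.
m_Q − m_N = −2.5 log₁₀(150.6) = -5.44.

-5.44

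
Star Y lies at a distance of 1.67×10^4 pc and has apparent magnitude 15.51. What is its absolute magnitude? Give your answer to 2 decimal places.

-0.60

M = m − 5 log₁₀(d/10 pc) = 15.51 − 5 log₁₀(1.67×10^4/10)
  = 15.51 − 5 × 3.223 = 15.51 − 16.11 = -0.60.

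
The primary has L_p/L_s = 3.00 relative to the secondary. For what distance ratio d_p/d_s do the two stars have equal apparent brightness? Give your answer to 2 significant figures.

Equal flux requires L_p/d_p² = L_s/d_s², so d_p/d_s = √(L_p/L_s)
= √(3.00) = 1.732.

1.7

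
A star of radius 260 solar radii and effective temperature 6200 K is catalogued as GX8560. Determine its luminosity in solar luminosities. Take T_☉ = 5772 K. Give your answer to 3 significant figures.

9.00×10^4 solar luminosities

L/L_☉ = (R/R_☉)² (T/T_☉)⁴ = (260)² × (6200/5772)⁴
       = 6.760×10^4 × (1.074)⁴ = 6.760×10^4 × 1.331 = 8.999×10^4.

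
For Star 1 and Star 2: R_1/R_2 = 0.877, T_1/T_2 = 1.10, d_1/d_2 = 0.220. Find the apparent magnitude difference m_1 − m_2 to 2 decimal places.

L_1/L_2 = (0.877)²(1.10)⁴ = 1.126.
F_1/F_2 = (L_1/L_2)/(d_1/d_2)² = 1.126/0.04840 = 23.27.
m_1 − m_2 = −2.5 log₁₀(23.27) = -3.42.

-3.42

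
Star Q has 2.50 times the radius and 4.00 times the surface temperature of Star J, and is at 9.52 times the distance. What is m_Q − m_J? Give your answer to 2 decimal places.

L_Q/L_J = (2.50)²(4.00)⁴ = 1600.
F_Q/F_J = (L_Q/L_J)/(d_Q/d_J)² = 1600/90.63 = 17.65.
m_Q − m_J = −2.5 log₁₀(17.65) = -3.12.

-3.12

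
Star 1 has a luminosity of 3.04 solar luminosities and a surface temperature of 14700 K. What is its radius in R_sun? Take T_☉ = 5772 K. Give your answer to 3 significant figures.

0.269 R_sun

R/R_☉ = √(L/L_☉) / (T/T_☉)² = √(3.04) / (2.547)²
       = 1.744 / 6.486 = 0.2688.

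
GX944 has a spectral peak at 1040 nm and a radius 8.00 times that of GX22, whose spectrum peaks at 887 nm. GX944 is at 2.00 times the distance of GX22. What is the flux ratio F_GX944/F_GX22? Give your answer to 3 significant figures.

Wien's law: T_GX944/T_GX22 = λ_GX22/λ_GX944 = 887/1040 = 0.8529.
L_GX944/L_GX22 = (R_GX944/R_GX22)²(T_GX944/T_GX22)⁴ = (8.00)²(0.8529)⁴ = 33.86.
F_GX944/F_GX22 = (L_GX944/L_GX22)/(d_GX944/d_GX22)² = 33.86/(2.00)² = 8.466.

8.47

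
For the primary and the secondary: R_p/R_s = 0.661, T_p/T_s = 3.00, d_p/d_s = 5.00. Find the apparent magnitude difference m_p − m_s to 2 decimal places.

L_p/L_s = (0.661)²(3.00)⁴ = 35.39.
F_p/F_s = (L_p/L_s)/(d_p/d_s)² = 35.39/25.00 = 1.416.
m_p − m_s = −2.5 log₁₀(1.416) = -0.38.

-0.38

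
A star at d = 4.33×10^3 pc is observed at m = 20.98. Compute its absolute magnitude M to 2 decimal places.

M = m − 5 log₁₀(d/10 pc) = 20.98 − 5 log₁₀(4.33×10^3/10)
  = 20.98 − 5 × 2.636 = 20.98 − 13.18 = 7.80.

7.80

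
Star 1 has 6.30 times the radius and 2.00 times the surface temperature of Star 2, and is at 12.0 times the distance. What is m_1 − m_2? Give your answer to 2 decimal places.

-1.61

L_1/L_2 = (6.30)²(2.00)⁴ = 635.0.
F_1/F_2 = (L_1/L_2)/(d_1/d_2)² = 635.0/144.0 = 4.410.
m_1 − m_2 = −2.5 log₁₀(4.410) = -1.61.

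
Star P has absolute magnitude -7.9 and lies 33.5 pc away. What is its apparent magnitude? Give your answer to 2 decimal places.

-5.27

m = M + 5 log₁₀(d/10 pc) = -7.9 + 5 log₁₀(33.5/10)
  = -7.9 + 5 × 0.525 = -7.9 + 2.63 = -5.27.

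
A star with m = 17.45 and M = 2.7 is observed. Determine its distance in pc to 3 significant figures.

8.91×10^3 pc

m − M = 5 log₁₀(d/10 pc)
17.45 − (2.7) = 14.75 = 5 log₁₀(d/10)
d = 10 × 10^(14.75/5) = 10 × 10^2.950 = 8913 pc.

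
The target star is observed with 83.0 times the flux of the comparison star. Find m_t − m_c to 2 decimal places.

-4.80

m_t − m_c = −2.5 log₁₀(F_t/F_c) = −2.5 log₁₀(83.0) = −2.5 × (1.919) = -4.798.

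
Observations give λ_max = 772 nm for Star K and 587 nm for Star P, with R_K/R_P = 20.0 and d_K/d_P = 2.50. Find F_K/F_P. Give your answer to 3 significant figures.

21.4

Wien's law: T_K/T_P = λ_P/λ_K = 587/772 = 0.7604.
L_K/L_P = (R_K/R_P)²(T_K/T_P)⁴ = (20.0)²(0.7604)⁴ = 133.7.
F_K/F_P = (L_K/L_P)/(d_K/d_P)² = 133.7/(2.50)² = 21.39.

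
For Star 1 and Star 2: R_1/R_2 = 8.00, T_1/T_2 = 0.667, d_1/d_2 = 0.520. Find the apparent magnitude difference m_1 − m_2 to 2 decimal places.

L_1/L_2 = (8.00)²(0.667)⁴ = 12.67.
F_1/F_2 = (L_1/L_2)/(d_1/d_2)² = 12.67/0.2704 = 46.85.
m_1 − m_2 = −2.5 log₁₀(46.85) = -4.18.

-4.18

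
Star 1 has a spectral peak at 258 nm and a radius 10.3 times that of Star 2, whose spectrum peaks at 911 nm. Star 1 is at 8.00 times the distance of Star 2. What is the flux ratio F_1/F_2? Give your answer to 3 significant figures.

258

Wien's law: T_1/T_2 = λ_2/λ_1 = 911/258 = 3.531.
L_1/L_2 = (R_1/R_2)²(T_1/T_2)⁴ = (10.3)²(3.531)⁴ = 1.649×10^4.
F_1/F_2 = (L_1/L_2)/(d_1/d_2)² = 1.649×10^4/(8.00)² = 257.7.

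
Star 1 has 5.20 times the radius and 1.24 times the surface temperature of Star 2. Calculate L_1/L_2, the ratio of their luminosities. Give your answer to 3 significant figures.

From the Stefan–Boltzmann law, L ∝ R²T⁴, so
L_1/L_2 = (R_1/R_2)² (T_1/T_2)⁴ = (5.20)² × (1.24)⁴ = 27.04 × 2.364 = 63.93.

63.9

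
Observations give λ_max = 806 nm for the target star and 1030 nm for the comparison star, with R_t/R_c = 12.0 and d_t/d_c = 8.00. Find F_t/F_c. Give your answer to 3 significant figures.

Wien's law: T_t/T_c = λ_c/λ_t = 1030/806 = 1.278.
L_t/L_c = (R_t/R_c)²(T_t/T_c)⁴ = (12.0)²(1.278)⁴ = 384.0.
F_t/F_c = (L_t/L_c)/(d_t/d_c)² = 384.0/(8.00)² = 6.001.

6.00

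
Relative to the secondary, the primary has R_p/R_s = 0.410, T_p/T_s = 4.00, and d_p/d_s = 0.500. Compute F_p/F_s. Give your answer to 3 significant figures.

L_p/L_s = (R_p/R_s)²(T_p/T_s)⁴ = (0.410)² × (4.00)⁴ = 43.03.
F_p/F_s = (L_p/L_s)/(d_p/d_s)² = 43.03 / (0.500)² = 172.1.

172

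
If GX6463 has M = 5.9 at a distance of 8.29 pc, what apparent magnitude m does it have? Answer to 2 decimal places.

5.49

m = M + 5 log₁₀(d/10 pc) = 5.9 + 5 log₁₀(8.29/10)
  = 5.9 + 5 × -0.081 = 5.9 + -0.41 = 5.49.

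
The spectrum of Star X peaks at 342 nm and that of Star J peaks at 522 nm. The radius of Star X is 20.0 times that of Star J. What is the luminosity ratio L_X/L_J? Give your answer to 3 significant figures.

Wien's law gives T ∝ 1/λ_max, so T_X/T_J = λ_J/λ_X = 522/342 = 1.526.
Then L ∝ R²T⁴ gives L_X/L_J = (20.0)² × (1.526)⁴ = 400.0 × 5.427 = 2171.

2.17×10^3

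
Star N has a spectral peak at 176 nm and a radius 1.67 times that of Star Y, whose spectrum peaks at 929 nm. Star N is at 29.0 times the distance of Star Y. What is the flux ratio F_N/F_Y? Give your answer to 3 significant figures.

2.57

Wien's law: T_N/T_Y = λ_Y/λ_N = 929/176 = 5.278.
L_N/L_Y = (R_N/R_Y)²(T_N/T_Y)⁴ = (1.67)²(5.278)⁴ = 2165.
F_N/F_Y = (L_N/L_Y)/(d_N/d_Y)² = 2165/(29.0)² = 2.574.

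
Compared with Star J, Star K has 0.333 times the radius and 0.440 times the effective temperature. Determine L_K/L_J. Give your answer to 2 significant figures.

0.0042

From the Stefan–Boltzmann law, L ∝ R²T⁴, so
L_K/L_J = (R_K/R_J)² (T_K/T_J)⁴ = (0.333)² × (0.440)⁴ = 0.1109 × 0.03748 = 0.004156.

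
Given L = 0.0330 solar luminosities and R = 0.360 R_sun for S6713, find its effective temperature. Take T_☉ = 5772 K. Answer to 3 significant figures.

T/T_☉ = (L/L_☉)^(1/4) / (R/R_☉)^(1/2)
T = 5772 × (0.0330)^(1/4) / √(0.360) = 5772 × 0.4262 / 0.6000 = 4100 K.

4.10×10^3 K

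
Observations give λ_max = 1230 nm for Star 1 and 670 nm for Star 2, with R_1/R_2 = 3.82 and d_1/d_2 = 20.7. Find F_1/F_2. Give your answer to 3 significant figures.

Wien's law: T_1/T_2 = λ_2/λ_1 = 670/1230 = 0.5447.
L_1/L_2 = (R_1/R_2)²(T_1/T_2)⁴ = (3.82)²(0.5447)⁴ = 1.285.
F_1/F_2 = (L_1/L_2)/(d_1/d_2)² = 1.285/(20.7)² = 0.002998.

0.00300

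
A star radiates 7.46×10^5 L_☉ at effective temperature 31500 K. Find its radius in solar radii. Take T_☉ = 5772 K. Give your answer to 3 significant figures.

R/R_☉ = √(L/L_☉) / (T/T_☉)² = √(7.46×10^5) / (5.457)²
       = 863.7 / 29.78 = 29.00.

29.0 solar radii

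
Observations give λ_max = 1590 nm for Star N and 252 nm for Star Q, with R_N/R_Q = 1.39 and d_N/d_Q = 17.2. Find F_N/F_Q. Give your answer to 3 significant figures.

4.12×10^-6

Wien's law: T_N/T_Q = λ_Q/λ_N = 252/1590 = 0.1585.
L_N/L_Q = (R_N/R_Q)²(T_N/T_Q)⁴ = (1.39)²(0.1585)⁴ = 0.001219.
F_N/F_Q = (L_N/L_Q)/(d_N/d_Q)² = 0.001219/(17.2)² = 4.121×10^-6.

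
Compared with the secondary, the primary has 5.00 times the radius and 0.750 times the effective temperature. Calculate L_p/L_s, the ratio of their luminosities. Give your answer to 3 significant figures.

From the Stefan–Boltzmann law, L ∝ R²T⁴, so
L_p/L_s = (R_p/R_s)² (T_p/T_s)⁴ = (5.00)² × (0.750)⁴ = 25.00 × 0.3164 = 7.910.

7.91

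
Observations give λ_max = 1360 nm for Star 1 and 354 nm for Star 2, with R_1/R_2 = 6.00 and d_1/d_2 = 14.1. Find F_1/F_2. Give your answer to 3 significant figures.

8.31×10^-4

Wien's law: T_1/T_2 = λ_2/λ_1 = 354/1360 = 0.2603.
L_1/L_2 = (R_1/R_2)²(T_1/T_2)⁴ = (6.00)²(0.2603)⁴ = 0.1653.
F_1/F_2 = (L_1/L_2)/(d_1/d_2)² = 0.1653/(14.1)² = 8.312×10^-4.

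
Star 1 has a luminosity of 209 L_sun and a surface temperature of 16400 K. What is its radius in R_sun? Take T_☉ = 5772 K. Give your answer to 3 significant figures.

1.79 R_sun

R/R_☉ = √(L/L_☉) / (T/T_☉)² = √(209) / (2.841)²
       = 14.46 / 8.073 = 1.791.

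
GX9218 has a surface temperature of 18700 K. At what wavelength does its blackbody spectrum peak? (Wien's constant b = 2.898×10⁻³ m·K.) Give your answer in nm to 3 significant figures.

155 nm

λ_max = b/T = 2.898×10⁻³ / 18700 = 1.55×10^-7 m = 155.0 nm.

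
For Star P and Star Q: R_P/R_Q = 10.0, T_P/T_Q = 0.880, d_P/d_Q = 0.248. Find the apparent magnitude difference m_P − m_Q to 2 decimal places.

L_P/L_Q = (10.0)²(0.880)⁴ = 59.97.
F_P/F_Q = (L_P/L_Q)/(d_P/d_Q)² = 59.97/0.06150 = 975.1.
m_P − m_Q = −2.5 log₁₀(975.1) = -7.47.

-7.47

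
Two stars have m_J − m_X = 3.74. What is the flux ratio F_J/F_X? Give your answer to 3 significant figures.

0.0319

F_J/F_X = 10^(−(m_J − m_X)/2.5) = 10^(-3.74/2.5) = 10^-1.496 = 0.03192.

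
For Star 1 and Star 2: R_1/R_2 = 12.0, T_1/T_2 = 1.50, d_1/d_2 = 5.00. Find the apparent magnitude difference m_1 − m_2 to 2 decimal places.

L_1/L_2 = (12.0)²(1.50)⁴ = 729.0.
F_1/F_2 = (L_1/L_2)/(d_1/d_2)² = 729.0/25.00 = 29.16.
m_1 − m_2 = −2.5 log₁₀(29.16) = -3.66.

-3.66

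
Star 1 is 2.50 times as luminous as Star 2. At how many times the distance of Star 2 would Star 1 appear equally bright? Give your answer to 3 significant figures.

Equal flux requires L_1/d_1² = L_2/d_2², so d_1/d_2 = √(L_1/L_2)
= √(2.50) = 1.581.

1.58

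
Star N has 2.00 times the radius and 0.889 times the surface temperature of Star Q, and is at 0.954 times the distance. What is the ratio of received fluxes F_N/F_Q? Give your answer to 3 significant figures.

2.75

L_N/L_Q = (R_N/R_Q)²(T_N/T_Q)⁴ = (2.00)² × (0.889)⁴ = 2.498.
F_N/F_Q = (L_N/L_Q)/(d_N/d_Q)² = 2.498 / (0.954)² = 2.745.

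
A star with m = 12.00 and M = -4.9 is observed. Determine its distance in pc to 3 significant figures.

2.40×10^4 pc

m − M = 5 log₁₀(d/10 pc)
12.00 − (-4.9) = 16.90 = 5 log₁₀(d/10)
d = 10 × 10^(16.90/5) = 10 × 10^3.380 = 2.399×10^4 pc.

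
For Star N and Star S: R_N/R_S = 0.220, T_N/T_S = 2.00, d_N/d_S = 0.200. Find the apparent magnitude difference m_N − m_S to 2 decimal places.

-3.22

L_N/L_S = (0.220)²(2.00)⁴ = 0.7744.
F_N/F_S = (L_N/L_S)/(d_N/d_S)² = 0.7744/0.04000 = 19.36.
m_N − m_S = −2.5 log₁₀(19.36) = -3.22.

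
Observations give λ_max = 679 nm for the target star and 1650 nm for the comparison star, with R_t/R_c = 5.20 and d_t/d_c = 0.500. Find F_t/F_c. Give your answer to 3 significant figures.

3.77×10^3

Wien's law: T_t/T_c = λ_c/λ_t = 1650/679 = 2.430.
L_t/L_c = (R_t/R_c)²(T_t/T_c)⁴ = (5.20)²(2.430)⁴ = 942.9.
F_t/F_c = (L_t/L_c)/(d_t/d_c)² = 942.9/(0.500)² = 3772.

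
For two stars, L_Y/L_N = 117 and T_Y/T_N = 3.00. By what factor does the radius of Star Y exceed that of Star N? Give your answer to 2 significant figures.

L ∝ R²T⁴ gives R ∝ √L / T², so
R_Y/R_N = √(117) / (3.00)² = 10.82 / 9.000 = 1.202.

1.2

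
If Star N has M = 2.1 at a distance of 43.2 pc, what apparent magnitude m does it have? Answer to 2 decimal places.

5.28

m = M + 5 log₁₀(d/10 pc) = 2.1 + 5 log₁₀(43.2/10)
  = 2.1 + 5 × 0.635 = 2.1 + 3.18 = 5.28.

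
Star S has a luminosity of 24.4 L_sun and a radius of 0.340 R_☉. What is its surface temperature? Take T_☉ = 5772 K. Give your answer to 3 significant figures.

T/T_☉ = (L/L_☉)^(1/4) / (R/R_☉)^(1/2)
T = 5772 × (24.4)^(1/4) / √(0.340) = 5772 × 2.223 / 0.5831 = 2.200×10^4 K.

2.20×10^4 K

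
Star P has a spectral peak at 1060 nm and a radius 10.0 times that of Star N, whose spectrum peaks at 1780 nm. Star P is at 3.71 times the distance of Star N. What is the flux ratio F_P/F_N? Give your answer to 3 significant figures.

Wien's law: T_P/T_N = λ_N/λ_P = 1780/1060 = 1.679.
L_P/L_N = (R_P/R_N)²(T_P/T_N)⁴ = (10.0)²(1.679)⁴ = 795.2.
F_P/F_N = (L_P/L_N)/(d_P/d_N)² = 795.2/(3.71)² = 57.77.

57.8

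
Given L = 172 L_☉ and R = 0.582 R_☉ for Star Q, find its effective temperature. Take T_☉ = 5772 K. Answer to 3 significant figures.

T/T_☉ = (L/L_☉)^(1/4) / (R/R_☉)^(1/2)
T = 5772 × (172)^(1/4) / √(0.582) = 5772 × 3.621 / 0.7629 = 2.740×10^4 K.

2.74×10^4 K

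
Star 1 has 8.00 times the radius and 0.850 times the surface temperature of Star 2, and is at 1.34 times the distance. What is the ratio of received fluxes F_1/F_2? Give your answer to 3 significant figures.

L_1/L_2 = (R_1/R_2)²(T_1/T_2)⁴ = (8.00)² × (0.850)⁴ = 33.41.
F_1/F_2 = (L_1/L_2)/(d_1/d_2)² = 33.41 / (1.34)² = 18.61.

18.6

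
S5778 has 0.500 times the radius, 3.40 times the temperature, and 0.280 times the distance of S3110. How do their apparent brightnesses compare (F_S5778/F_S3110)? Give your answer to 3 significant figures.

L_S5778/L_S3110 = (R_S5778/R_S3110)²(T_S5778/T_S3110)⁴ = (0.500)² × (3.40)⁴ = 33.41.
F_S5778/F_S3110 = (L_S5778/L_S3110)/(d_S5778/d_S3110)² = 33.41 / (0.280)² = 426.1.

426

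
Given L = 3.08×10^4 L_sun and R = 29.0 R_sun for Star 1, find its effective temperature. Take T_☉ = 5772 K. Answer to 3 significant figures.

T/T_☉ = (L/L_☉)^(1/4) / (R/R_☉)^(1/2)
T = 5772 × (3.08×10^4)^(1/4) / √(29.0) = 5772 × 13.25 / 5.385 = 1.420×10^4 K.

1.42×10^4 K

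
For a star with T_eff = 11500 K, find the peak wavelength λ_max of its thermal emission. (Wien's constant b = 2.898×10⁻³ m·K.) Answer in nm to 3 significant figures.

252 nm

λ_max = b/T = 2.898×10⁻³ / 11500 = 2.52×10^-7 m = 252.0 nm.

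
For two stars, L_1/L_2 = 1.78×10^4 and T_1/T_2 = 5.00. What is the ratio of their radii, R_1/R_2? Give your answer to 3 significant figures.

L ∝ R²T⁴ gives R ∝ √L / T², so
R_1/R_2 = √(1.78×10^4) / (5.00)² = 133.4 / 25.00 = 5.337.

5.34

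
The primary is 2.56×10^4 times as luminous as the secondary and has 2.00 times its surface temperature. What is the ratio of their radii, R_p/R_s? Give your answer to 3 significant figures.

40.0

L ∝ R²T⁴ gives R ∝ √L / T², so
R_p/R_s = √(2.56×10^4) / (2.00)² = 160.0 / 4.000 = 40.00.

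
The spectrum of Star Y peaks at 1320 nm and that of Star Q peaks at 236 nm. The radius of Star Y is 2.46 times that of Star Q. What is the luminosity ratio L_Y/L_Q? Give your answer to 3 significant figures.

Wien's law gives T ∝ 1/λ_max, so T_Y/T_Q = λ_Q/λ_Y = 236/1320 = 0.1788.
Then L ∝ R²T⁴ gives L_Y/L_Q = (2.46)² × (0.1788)⁴ = 6.052 × 0.001022 = 0.006183.

0.00618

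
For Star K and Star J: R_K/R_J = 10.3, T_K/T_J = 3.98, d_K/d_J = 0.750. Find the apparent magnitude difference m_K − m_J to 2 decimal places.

-11.69

L_K/L_J = (10.3)²(3.98)⁴ = 2.662×10^4.
F_K/F_J = (L_K/L_J)/(d_K/d_J)² = 2.662×10^4/0.5625 = 4.732×10^4.
m_K − m_J = −2.5 log₁₀(4.732×10^4) = -11.69.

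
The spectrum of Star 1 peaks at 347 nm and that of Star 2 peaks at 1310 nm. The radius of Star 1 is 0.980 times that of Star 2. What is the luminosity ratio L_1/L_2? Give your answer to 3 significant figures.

Wien's law gives T ∝ 1/λ_max, so T_1/T_2 = λ_2/λ_1 = 1310/347 = 3.775.
Then L ∝ R²T⁴ gives L_1/L_2 = (0.980)² × (3.775)⁴ = 0.9604 × 203.1 = 195.1.

195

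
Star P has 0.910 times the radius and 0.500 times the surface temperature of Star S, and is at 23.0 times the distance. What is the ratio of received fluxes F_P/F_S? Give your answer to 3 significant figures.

L_P/L_S = (R_P/R_S)²(T_P/T_S)⁴ = (0.910)² × (0.500)⁴ = 0.05176.
F_P/F_S = (L_P/L_S)/(d_P/d_S)² = 0.05176 / (23.0)² = 9.784×10^-5.

9.78×10^-5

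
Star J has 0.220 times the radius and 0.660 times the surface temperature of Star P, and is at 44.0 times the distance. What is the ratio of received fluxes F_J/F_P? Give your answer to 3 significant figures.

L_J/L_P = (R_J/R_P)²(T_J/T_P)⁴ = (0.220)² × (0.660)⁴ = 0.009184.
F_J/F_P = (L_J/L_P)/(d_J/d_P)² = 0.009184 / (44.0)² = 4.744×10^-6.

4.74×10^-6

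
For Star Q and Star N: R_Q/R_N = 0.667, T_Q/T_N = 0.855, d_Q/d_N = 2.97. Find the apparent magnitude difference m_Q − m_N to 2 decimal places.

3.92

L_Q/L_N = (0.667)²(0.855)⁴ = 0.2377.
F_Q/F_N = (L_Q/L_N)/(d_Q/d_N)² = 0.2377/8.821 = 0.02695.
m_Q − m_N = −2.5 log₁₀(0.02695) = 3.92.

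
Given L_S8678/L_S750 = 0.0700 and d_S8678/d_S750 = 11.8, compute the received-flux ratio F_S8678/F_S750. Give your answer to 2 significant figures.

5.0×10^-4

F = L/(4πd²), so F_S8678/F_S750 = (L_S8678/L_S750) / (d_S8678/d_S750)²
= 0.0700 / (11.8)² = 0.0700 / 139.2 = 5.027×10^-4.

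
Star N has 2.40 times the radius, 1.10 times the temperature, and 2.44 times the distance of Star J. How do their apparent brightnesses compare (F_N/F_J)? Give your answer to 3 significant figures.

1.42

L_N/L_J = (R_N/R_J)²(T_N/T_J)⁴ = (2.40)² × (1.10)⁴ = 8.433.
F_N/F_J = (L_N/L_J)/(d_N/d_J)² = 8.433 / (2.44)² = 1.416.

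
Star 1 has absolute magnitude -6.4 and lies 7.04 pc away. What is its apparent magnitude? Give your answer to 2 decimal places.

m = M + 5 log₁₀(d/10 pc) = -6.4 + 5 log₁₀(7.04/10)
  = -6.4 + 5 × -0.152 = -6.4 + -0.76 = -7.16.

-7.16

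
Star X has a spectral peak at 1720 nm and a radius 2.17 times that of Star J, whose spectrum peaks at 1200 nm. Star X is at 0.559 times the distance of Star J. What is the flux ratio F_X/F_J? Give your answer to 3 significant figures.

Wien's law: T_X/T_J = λ_J/λ_X = 1200/1720 = 0.6977.
L_X/L_J = (R_X/R_J)²(T_X/T_J)⁴ = (2.17)²(0.6977)⁴ = 1.116.
F_X/F_J = (L_X/L_J)/(d_X/d_J)² = 1.116/(0.559)² = 3.570.

3.57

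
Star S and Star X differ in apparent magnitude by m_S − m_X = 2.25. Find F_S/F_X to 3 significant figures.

0.126

F_S/F_X = 10^(−(m_S − m_X)/2.5) = 10^(-2.25/2.5) = 10^-0.900 = 0.1259.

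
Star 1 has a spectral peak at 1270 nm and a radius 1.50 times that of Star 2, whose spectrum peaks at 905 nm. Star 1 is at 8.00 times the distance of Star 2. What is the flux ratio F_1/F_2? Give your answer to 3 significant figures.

Wien's law: T_1/T_2 = λ_2/λ_1 = 905/1270 = 0.7126.
L_1/L_2 = (R_1/R_2)²(T_1/T_2)⁴ = (1.50)²(0.7126)⁴ = 0.5802.
F_1/F_2 = (L_1/L_2)/(d_1/d_2)² = 0.5802/(8.00)² = 0.009065.

0.00907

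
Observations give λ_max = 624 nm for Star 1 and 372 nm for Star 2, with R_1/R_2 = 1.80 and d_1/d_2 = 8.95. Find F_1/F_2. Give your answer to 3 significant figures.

0.00511

Wien's law: T_1/T_2 = λ_2/λ_1 = 372/624 = 0.5962.
L_1/L_2 = (R_1/R_2)²(T_1/T_2)⁴ = (1.80)²(0.5962)⁴ = 0.4092.
F_1/F_2 = (L_1/L_2)/(d_1/d_2)² = 0.4092/(8.95)² = 0.005109.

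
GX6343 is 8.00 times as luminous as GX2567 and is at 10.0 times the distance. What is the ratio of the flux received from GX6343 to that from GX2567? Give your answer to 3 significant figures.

F = L/(4πd²), so F_GX6343/F_GX2567 = (L_GX6343/L_GX2567) / (d_GX6343/d_GX2567)²
= 8.00 / (10.0)² = 8.00 / 100.0 = 0.08000.

0.0800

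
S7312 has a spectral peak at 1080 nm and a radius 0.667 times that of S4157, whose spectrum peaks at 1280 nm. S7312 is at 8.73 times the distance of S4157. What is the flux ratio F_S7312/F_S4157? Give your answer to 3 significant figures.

0.0115

Wien's law: T_S7312/T_S4157 = λ_S4157/λ_S7312 = 1280/1080 = 1.185.
L_S7312/L_S4157 = (R_S7312/R_S4157)²(T_S7312/T_S4157)⁴ = (0.667)²(1.185)⁴ = 0.8778.
F_S7312/F_S4157 = (L_S7312/L_S4157)/(d_S7312/d_S4157)² = 0.8778/(8.73)² = 0.01152.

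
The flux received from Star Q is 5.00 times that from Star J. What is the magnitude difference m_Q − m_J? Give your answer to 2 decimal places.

m_Q − m_J = −2.5 log₁₀(F_Q/F_J) = −2.5 log₁₀(5.00) = −2.5 × (0.699) = -1.747.

-1.75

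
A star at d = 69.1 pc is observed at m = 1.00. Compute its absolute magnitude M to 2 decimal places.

-3.20

M = m − 5 log₁₀(d/10 pc) = 1.00 − 5 log₁₀(69.1/10)
  = 1.00 − 5 × 0.839 = 1.00 − 4.20 = -3.20.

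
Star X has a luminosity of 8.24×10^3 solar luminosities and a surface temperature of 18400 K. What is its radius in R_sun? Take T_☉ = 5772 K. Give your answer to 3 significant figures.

R/R_☉ = √(L/L_☉) / (T/T_☉)² = √(8.24×10^3) / (3.188)²
       = 90.77 / 10.16 = 8.933.

8.93 R_sun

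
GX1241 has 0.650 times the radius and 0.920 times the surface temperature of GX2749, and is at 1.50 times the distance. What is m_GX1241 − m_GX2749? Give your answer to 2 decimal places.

2.18

L_GX1241/L_GX2749 = (0.650)²(0.920)⁴ = 0.3027.
F_GX1241/F_GX2749 = (L_GX1241/L_GX2749)/(d_GX1241/d_GX2749)² = 0.3027/2.250 = 0.1345.
m_GX1241 − m_GX2749 = −2.5 log₁₀(0.1345) = 2.18.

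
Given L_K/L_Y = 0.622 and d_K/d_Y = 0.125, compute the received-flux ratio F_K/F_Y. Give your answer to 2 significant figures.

40

F = L/(4πd²), so F_K/F_Y = (L_K/L_Y) / (d_K/d_Y)²
= 0.622 / (0.125)² = 0.622 / 0.01562 = 39.81.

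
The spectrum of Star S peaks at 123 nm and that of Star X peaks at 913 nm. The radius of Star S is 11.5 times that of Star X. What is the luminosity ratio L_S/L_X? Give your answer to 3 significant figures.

Wien's law gives T ∝ 1/λ_max, so T_S/T_X = λ_X/λ_S = 913/123 = 7.423.
Then L ∝ R²T⁴ gives L_S/L_X = (11.5)² × (7.423)⁴ = 132.2 × 3036 = 4.015×10^5.

4.01×10^5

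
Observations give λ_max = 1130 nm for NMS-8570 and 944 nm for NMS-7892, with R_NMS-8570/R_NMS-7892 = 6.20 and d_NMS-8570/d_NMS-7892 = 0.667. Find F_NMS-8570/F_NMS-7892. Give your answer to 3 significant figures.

Wien's law: T_NMS-8570/T_NMS-7892 = λ_NMS-7892/λ_NMS-8570 = 944/1130 = 0.8354.
L_NMS-8570/L_NMS-7892 = (R_NMS-8570/R_NMS-7892)²(T_NMS-8570/T_NMS-7892)⁴ = (6.20)²(0.8354)⁴ = 18.72.
F_NMS-8570/F_NMS-7892 = (L_NMS-8570/L_NMS-7892)/(d_NMS-8570/d_NMS-7892)² = 18.72/(0.667)² = 42.08.

42.1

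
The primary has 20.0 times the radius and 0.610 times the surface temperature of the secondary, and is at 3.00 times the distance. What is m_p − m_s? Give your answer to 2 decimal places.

L_p/L_s = (20.0)²(0.610)⁴ = 55.38.
F_p/F_s = (L_p/L_s)/(d_p/d_s)² = 55.38/9.000 = 6.154.
m_p − m_s = −2.5 log₁₀(6.154) = -1.97.

-1.97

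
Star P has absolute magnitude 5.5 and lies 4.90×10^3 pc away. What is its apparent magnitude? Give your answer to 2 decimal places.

m = M + 5 log₁₀(d/10 pc) = 5.5 + 5 log₁₀(4.90×10^3/10)
  = 5.5 + 5 × 2.690 = 5.5 + 13.45 = 18.95.

18.95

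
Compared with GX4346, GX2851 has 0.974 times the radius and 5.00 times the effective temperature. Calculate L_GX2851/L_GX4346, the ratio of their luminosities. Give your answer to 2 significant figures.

From the Stefan–Boltzmann law, L ∝ R²T⁴, so
L_GX2851/L_GX4346 = (R_GX2851/R_GX4346)² (T_GX2851/T_GX4346)⁴ = (0.974)² × (5.00)⁴ = 0.9487 × 625.0 = 592.9.

5.9×10^2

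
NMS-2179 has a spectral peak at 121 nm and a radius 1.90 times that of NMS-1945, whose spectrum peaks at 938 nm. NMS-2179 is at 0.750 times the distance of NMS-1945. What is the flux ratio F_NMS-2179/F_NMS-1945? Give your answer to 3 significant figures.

2.32×10^4

Wien's law: T_NMS-2179/T_NMS-1945 = λ_NMS-1945/λ_NMS-2179 = 938/121 = 7.752.
L_NMS-2179/L_NMS-1945 = (R_NMS-2179/R_NMS-1945)²(T_NMS-2179/T_NMS-1945)⁴ = (1.90)²(7.752)⁴ = 1.304×10^4.
F_NMS-2179/F_NMS-1945 = (L_NMS-2179/L_NMS-1945)/(d_NMS-2179/d_NMS-1945)² = 1.304×10^4/(0.750)² = 2.318×10^4.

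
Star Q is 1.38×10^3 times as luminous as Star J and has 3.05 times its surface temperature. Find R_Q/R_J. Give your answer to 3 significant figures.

3.99

L ∝ R²T⁴ gives R ∝ √L / T², so
R_Q/R_J = √(1.38×10^3) / (3.05)² = 37.15 / 9.302 = 3.993.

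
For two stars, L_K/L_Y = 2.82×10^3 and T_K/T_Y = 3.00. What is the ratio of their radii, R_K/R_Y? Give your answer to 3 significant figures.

L ∝ R²T⁴ gives R ∝ √L / T², so
R_K/R_Y = √(2.82×10^3) / (3.00)² = 53.10 / 9.000 = 5.900.

5.90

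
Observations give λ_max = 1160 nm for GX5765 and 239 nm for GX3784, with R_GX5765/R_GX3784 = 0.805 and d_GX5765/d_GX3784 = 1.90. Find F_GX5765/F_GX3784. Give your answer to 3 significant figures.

3.23×10^-4

Wien's law: T_GX5765/T_GX3784 = λ_GX3784/λ_GX5765 = 239/1160 = 0.2060.
L_GX5765/L_GX3784 = (R_GX5765/R_GX3784)²(T_GX5765/T_GX3784)⁴ = (0.805)²(0.2060)⁴ = 0.001168.
F_GX5765/F_GX3784 = (L_GX5765/L_GX3784)/(d_GX5765/d_GX3784)² = 0.001168/(1.90)² = 3.235×10^-4.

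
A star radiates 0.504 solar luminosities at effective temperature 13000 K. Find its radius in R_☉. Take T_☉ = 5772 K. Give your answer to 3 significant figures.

0.140 R_☉

R/R_☉ = √(L/L_☉) / (T/T_☉)² = √(0.504) / (2.252)²
       = 0.7099 / 5.073 = 0.1400.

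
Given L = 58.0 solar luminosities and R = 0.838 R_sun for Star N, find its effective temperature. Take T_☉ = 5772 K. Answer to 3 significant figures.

T/T_☉ = (L/L_☉)^(1/4) / (R/R_☉)^(1/2)
T = 5772 × (58.0)^(1/4) / √(0.838) = 5772 × 2.760 / 0.9154 = 1.740×10^4 K.

1.74×10^4 K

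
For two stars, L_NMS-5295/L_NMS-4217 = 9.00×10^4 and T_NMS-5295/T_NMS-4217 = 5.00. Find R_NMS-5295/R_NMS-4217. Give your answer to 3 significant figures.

L ∝ R²T⁴ gives R ∝ √L / T², so
R_NMS-5295/R_NMS-4217 = √(9.00×10^4) / (5.00)² = 300.0 / 25.00 = 12.00.

12.0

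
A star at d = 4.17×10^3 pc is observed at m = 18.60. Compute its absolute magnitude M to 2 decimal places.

5.50

M = m − 5 log₁₀(d/10 pc) = 18.60 − 5 log₁₀(4.17×10^3/10)
  = 18.60 − 5 × 2.620 = 18.60 − 13.10 = 5.50.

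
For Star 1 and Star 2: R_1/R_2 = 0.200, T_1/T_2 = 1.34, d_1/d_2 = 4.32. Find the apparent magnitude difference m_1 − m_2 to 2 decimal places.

L_1/L_2 = (0.200)²(1.34)⁴ = 0.1290.
F_1/F_2 = (L_1/L_2)/(d_1/d_2)² = 0.1290/18.66 = 0.006911.
m_1 − m_2 = −2.5 log₁₀(0.006911) = 5.40.

5.40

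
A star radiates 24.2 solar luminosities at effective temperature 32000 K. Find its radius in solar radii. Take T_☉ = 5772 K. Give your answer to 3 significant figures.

0.160 solar radii

R/R_☉ = √(L/L_☉) / (T/T_☉)² = √(24.2) / (5.544)²
       = 4.919 / 30.74 = 0.1601.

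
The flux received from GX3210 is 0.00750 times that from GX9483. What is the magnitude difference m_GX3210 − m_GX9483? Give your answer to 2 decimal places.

m_GX3210 − m_GX9483 = −2.5 log₁₀(F_GX3210/F_GX9483) = −2.5 log₁₀(0.00750) = −2.5 × (-2.125) = 5.312.

5.31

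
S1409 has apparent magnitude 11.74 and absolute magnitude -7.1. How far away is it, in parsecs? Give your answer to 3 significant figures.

5.86×10^4 pc

m − M = 5 log₁₀(d/10 pc)
11.74 − (-7.1) = 18.84 = 5 log₁₀(d/10)
d = 10 × 10^(18.84/5) = 10 × 10^3.768 = 5.861×10^4 pc.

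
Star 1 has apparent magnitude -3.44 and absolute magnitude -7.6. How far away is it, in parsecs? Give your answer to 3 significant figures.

m − M = 5 log₁₀(d/10 pc)
-3.44 − (-7.6) = 4.16 = 5 log₁₀(d/10)
d = 10 × 10^(4.16/5) = 10 × 10^0.832 = 67.92 pc.

67.9 pc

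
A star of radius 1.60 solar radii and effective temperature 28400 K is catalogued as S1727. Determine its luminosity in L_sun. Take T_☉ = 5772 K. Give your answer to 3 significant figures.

1.50×10^3 L_sun

L/L_☉ = (R/R_☉)² (T/T_☉)⁴ = (1.60)² × (28400/5772)⁴
       = 2.560 × (4.920)⁴ = 2.560 × 586.1 = 1500.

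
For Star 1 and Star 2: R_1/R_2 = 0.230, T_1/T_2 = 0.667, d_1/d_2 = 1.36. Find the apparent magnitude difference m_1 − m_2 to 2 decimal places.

5.62

L_1/L_2 = (0.230)²(0.667)⁴ = 0.01047.
F_1/F_2 = (L_1/L_2)/(d_1/d_2)² = 0.01047/1.850 = 0.005661.
m_1 − m_2 = −2.5 log₁₀(0.005661) = 5.62.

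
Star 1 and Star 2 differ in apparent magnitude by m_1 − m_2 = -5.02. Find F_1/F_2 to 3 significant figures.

102

F_1/F_2 = 10^(−(m_1 − m_2)/2.5) = 10^(5.02/2.5) = 10^2.008 = 101.9.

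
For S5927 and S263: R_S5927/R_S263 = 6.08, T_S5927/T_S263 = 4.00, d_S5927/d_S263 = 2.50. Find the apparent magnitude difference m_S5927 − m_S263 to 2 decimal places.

-7.95

L_S5927/L_S263 = (6.08)²(4.00)⁴ = 9463.
F_S5927/F_S263 = (L_S5927/L_S263)/(d_S5927/d_S263)² = 9463/6.250 = 1514.
m_S5927 − m_S263 = −2.5 log₁₀(1514) = -7.95.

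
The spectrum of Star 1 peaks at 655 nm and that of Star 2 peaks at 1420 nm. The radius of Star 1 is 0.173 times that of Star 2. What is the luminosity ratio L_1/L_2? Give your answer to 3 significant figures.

0.661

Wien's law gives T ∝ 1/λ_max, so T_1/T_2 = λ_2/λ_1 = 1420/655 = 2.168.
Then L ∝ R²T⁴ gives L_1/L_2 = (0.173)² × (2.168)⁴ = 0.02993 × 22.09 = 0.6611.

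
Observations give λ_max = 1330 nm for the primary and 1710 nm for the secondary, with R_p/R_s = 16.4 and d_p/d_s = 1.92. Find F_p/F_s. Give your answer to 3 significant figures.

Wien's law: T_p/T_s = λ_s/λ_p = 1710/1330 = 1.286.
L_p/L_s = (R_p/R_s)²(T_p/T_s)⁴ = (16.4)²(1.286)⁴ = 735.0.
F_p/F_s = (L_p/L_s)/(d_p/d_s)² = 735.0/(1.92)² = 199.4.

199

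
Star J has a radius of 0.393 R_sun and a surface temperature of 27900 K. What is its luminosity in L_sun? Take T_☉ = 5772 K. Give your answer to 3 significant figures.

L/L_☉ = (R/R_☉)² (T/T_☉)⁴ = (0.393)² × (27900/5772)⁴
       = 0.1544 × (4.834)⁴ = 0.1544 × 545.9 = 84.31.

84.3 L_sun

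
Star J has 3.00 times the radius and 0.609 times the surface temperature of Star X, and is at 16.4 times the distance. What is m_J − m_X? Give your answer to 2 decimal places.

5.84

L_J/L_X = (3.00)²(0.609)⁴ = 1.238.
F_J/F_X = (L_J/L_X)/(d_J/d_X)² = 1.238/269.0 = 0.004603.
m_J − m_X = −2.5 log₁₀(0.004603) = 5.84.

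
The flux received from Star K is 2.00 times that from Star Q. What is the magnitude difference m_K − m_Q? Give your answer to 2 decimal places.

-0.75

m_K − m_Q = −2.5 log₁₀(F_K/F_Q) = −2.5 log₁₀(2.00) = −2.5 × (0.301) = -0.753.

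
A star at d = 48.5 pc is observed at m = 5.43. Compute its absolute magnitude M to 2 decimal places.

M = m − 5 log₁₀(d/10 pc) = 5.43 − 5 log₁₀(48.5/10)
  = 5.43 − 5 × 0.686 = 5.43 − 3.43 = 2.00.

2.00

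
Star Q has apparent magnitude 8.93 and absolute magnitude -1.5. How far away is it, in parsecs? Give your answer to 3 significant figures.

m − M = 5 log₁₀(d/10 pc)
8.93 − (-1.5) = 10.43 = 5 log₁₀(d/10)
d = 10 × 10^(10.43/5) = 10 × 10^2.086 = 1219 pc.

1.22×10^3 pc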